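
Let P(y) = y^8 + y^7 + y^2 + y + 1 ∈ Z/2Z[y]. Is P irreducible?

Check for roots in Z/2Z: P(0) = 1; P(1) = 1.
No roots, so no linear factors.
Monic irreducibles of degree 2 over GF(2): y^2 + y + 1.
None of them divide P (all give nonzero remainder).
Monic irreducibles of degree 3 over GF(2): y^3 + y + 1, y^3 + y^2 + 1.
None of them divide P (all give nonzero remainder).
Monic irreducibles of degree 4 over GF(2): y^4 + y + 1, y^4 + y^3 + 1, y^4 + y^3 + y^2 + y + 1.
None of them divide P (all give nonzero remainder).
No irreducible factor of degree ≤ 4 exists, so P is irreducible over GF(2).

Yes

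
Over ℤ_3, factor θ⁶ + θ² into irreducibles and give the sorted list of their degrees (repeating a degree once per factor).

1, 1, 2, 2

Write h(θ) = θ⁶ + θ².
Roots in ℤ_3: h(0) = 0 → root; h(1) = 2; h(2) = 2.
Linear factors from roots: (θ).
Complete factorization: h(θ) = (θ)^2·(θ² + θ - 1)·(θ² - θ - 1).
Factor degrees with multiplicity: 1 + 1 + 2 + 2 = 6.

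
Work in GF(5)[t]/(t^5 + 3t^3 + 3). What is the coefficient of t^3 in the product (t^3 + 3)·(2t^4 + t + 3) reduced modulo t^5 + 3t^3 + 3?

Multiply in GF(5)[t]: (t^3 + 3)·(2t^4 + t + 3) = 2t^7 + 2t^4 + 3t^3 + 3t + 4.
Reduce using t^5 ≡ 2t^3 + 2 (mod t^5 + 3t^3 + 3).
Reduced: 2t^4 + t^3 + 4t^2 + 3t + 2.

1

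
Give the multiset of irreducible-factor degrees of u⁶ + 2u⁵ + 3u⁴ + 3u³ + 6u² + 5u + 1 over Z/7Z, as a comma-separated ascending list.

1, 2, 3

Write f(u) = u⁶ + 2u⁵ + 3u⁴ + 3u³ + 6u² + 5u + 1.
Linear factors from roots: (u + 6).
Complete factorization: f(u) = (u + 6)·(u² + 2)·(u³ + 3u² + 4u + 3).
Factor degrees with multiplicity: 1 + 2 + 3 = 6.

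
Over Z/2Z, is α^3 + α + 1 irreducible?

Write P(α) = α^3 + α + 1.
Check for roots in Z/2Z: P(0) = 1; P(1) = 1.
No roots. A degree-3 polynomial over a field with no linear factor is irreducible.

Yes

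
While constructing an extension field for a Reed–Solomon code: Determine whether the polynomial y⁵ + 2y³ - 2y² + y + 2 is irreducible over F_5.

Write g(y) = y⁵ + 2y³ - 2y² + y + 2.
Check for roots in F_5: g(0) = 2; g(1) = 4; g(2) = 4; g(3) = 4; g(4) = 1.
No roots, so no linear factors.
Degree-2 irreducible divisors: test the 10 monic irreducibles of degree 2 over GF(5).
None of them divide g (all give nonzero remainder).
No irreducible factor of degree ≤ 2 exists, so g is irreducible over GF(5).

Yes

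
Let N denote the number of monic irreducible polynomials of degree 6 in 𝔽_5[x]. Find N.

Gauss's count: N_{5}(6) = (1/6) Σ_{d|6} μ(6/d)·5^d.
Divisors of 6: 1, 2, 3, 6; μ(6/d) for each: 1, -1, -1, 1.
Σ = 5^1 − 5^2 − 5^3 + 5^6 = 15480.
N = 15480/6 = 2580.

2580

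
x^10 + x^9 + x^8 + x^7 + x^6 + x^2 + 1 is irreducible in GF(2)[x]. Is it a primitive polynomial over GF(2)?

Write f(x) = x^10 + x^9 + x^8 + x^7 + x^6 + x^2 + 1.
|GF(2^10)^×| = 2^10 − 1 = 1023. Prime factorization: 1023 = 3·11·31.
f is primitive ⇔ x has order 1023 in GF(2)[x]/(f), i.e. x^(1023/q) ≠ 1 for each prime q | 1023.
x^(341) mod f = 1
x^(93) mod f = x^7 + x^6 + x^5 + x^4 + 1.
x^(33) mod f = x^7 + x^3 + x^2 + x.
Since x^(341) = 1, the order of x divides 341 < 1023; not primitive.

No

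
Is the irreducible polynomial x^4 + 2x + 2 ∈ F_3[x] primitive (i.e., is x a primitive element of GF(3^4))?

Yes

Write f(x) = x^4 + 2x + 2.
|GF(3^4)^×| = 3^4 − 1 = 80. Prime factorization: 80 = 2^4·5.
f is primitive ⇔ x has order 80 in GF(3)[x]/(f), i.e. x^(80/q) ≠ 1 for each prime q | 80.
x^(40) mod f = 2.
x^(16) mod f = x^3 + 2x + 2.
None equal 1, so x has full order 80; f is primitive.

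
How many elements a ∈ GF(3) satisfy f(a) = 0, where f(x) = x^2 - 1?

2

Evaluate at each of the 3 elements of GF(3):
f(0) = 2; f(1) = 0 → root; f(2) = 0 → root.
Roots: {1, 2}.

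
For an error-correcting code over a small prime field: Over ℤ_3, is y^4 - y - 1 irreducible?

Yes

Write m(y) = y^4 - y - 1.
Check for roots in ℤ_3: m(0) = 2; m(1) = 2; m(2) = 1.
No roots, so no linear factors.
Monic irreducibles of degree 2 over GF(3): y^2 + 1, y^2 + y - 1, y^2 - y - 1.
None of them divide m (all give nonzero remainder).
No irreducible factor of degree ≤ 2 exists, so m is irreducible over GF(3).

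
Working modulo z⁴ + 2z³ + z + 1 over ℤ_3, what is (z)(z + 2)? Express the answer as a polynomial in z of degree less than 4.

z^2 + 2z

Multiply in ℤ_3[z]: (z)·(z + 2) = z² + 2z.
Reduced: z² + 2z.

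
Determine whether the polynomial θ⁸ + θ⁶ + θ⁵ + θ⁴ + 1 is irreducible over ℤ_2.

Write f(θ) = θ⁸ + θ⁶ + θ⁵ + θ⁴ + 1.
Check for roots in ℤ_2: f(0) = 1; f(1) = 1.
No roots, so no linear factors.
Monic irreducibles of degree 2 over GF(2): θ² + θ + 1.
None of them divide f (all give nonzero remainder).
Monic irreducibles of degree 3 over GF(2): θ³ + θ + 1, θ³ + θ² + 1.
None of them divide f (all give nonzero remainder).
Monic irreducibles of degree 4 over GF(2): θ⁴ + θ + 1, θ⁴ + θ³ + 1, θ⁴ + θ³ + θ² + θ + 1.
None of them divide f (all give nonzero remainder).
No irreducible factor of degree ≤ 4 exists, so f is irreducible over GF(2).

Yes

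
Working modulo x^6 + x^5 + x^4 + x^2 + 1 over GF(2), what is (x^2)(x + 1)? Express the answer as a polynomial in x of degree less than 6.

x^3 + x^2

Multiply in GF(2)[x]: (x^2)·(x + 1) = x^3 + x^2.
Reduced: x^3 + x^2.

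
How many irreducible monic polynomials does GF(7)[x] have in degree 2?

By the necklace-counting formula, N_7(2) = (1/2) Σ_{d|2} μ(2/d)·7^d.
Divisors of 2: 1, 2; μ(2/d) for each: -1, 1.
Σ = − 7^1 + 7^2 = 42.
N = 42/2 = 21.

21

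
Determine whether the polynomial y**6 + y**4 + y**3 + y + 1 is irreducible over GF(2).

Yes

Write m(y) = y**6 + y**4 + y**3 + y + 1.
Check for roots in GF(2): m(0) = 1; m(1) = 1.
No roots, so no linear factors.
Monic irreducibles of degree 2 over GF(2): y**2 + y + 1.
None of them divide m (all give nonzero remainder).
Monic irreducibles of degree 3 over GF(2): y**3 + y + 1, y**3 + y**2 + 1.
None of them divide m (all give nonzero remainder).
No irreducible factor of degree ≤ 3 exists, so m is irreducible over GF(2).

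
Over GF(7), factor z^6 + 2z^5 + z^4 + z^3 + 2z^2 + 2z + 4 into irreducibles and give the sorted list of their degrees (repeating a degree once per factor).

1, 1, 1, 3

Write h(z) = z^6 + 2z^5 + z^4 + z^3 + 2z^2 + 2z + 4.
Linear factors from roots: (z + 5), (z + 4).
Complete factorization: h(z) = (z + 4)·(z + 5)^2·(z^3 + 2z^2 + 6z + 2).
Factor degrees with multiplicity: 1 + 1 + 1 + 3 = 6.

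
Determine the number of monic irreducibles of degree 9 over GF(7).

x^(7^9) − x is the product of all monic irreducibles of degree dividing 9; Möbius inversion gives N = (1/9) Σ μ(9/d)·7^d.
Divisors of 9: 1, 3, 9; μ(9/d) for each: 0, -1, 1.
Σ = − 7^3 + 7^9 = 40353264.
N = 40353264/9 = 4483696.

4483696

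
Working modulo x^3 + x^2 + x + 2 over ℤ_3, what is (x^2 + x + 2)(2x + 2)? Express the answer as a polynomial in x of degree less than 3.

Multiply in ℤ_3[x]: (x^2 + x + 2)·(2x + 2) = 2x^3 + x^2 + 1.
Reduce using x^3 ≡ 2x^2 + 2x + 1 (mod x^3 + x^2 + x + 2).
Reduced: 2x^2 + x.

2x^2 + x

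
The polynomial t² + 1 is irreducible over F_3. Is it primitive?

Write f(t) = t² + 1.
|GF(3^2)^×| = 3^2 − 1 = 8. Prime factorization: 8 = 2^3.
f is primitive ⇔ t has order 8 in GF(3)[t]/(f), i.e. t^(8/q) ≠ 1 for each prime q | 8.
t^(4) mod f = 1
Since t^(4) = 1, the order of t divides 4 < 8; not primitive.

No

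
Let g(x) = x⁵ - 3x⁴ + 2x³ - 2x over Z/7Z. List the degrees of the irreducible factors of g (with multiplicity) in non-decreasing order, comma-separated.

Linear factors from roots: (x).
Complete factorization: g(x) = (x)·(x⁴ - 3x³ + 2x² - 2).
Factor degrees with multiplicity: 1 + 4 = 5.

1, 4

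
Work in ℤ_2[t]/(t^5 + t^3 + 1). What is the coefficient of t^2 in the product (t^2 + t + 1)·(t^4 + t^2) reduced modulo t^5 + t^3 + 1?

1

Multiply in ℤ_2[t]: (t^2 + t + 1)·(t^4 + t^2) = t^6 + t^5 + t^3 + t^2.
Reduce using t^5 ≡ t^3 + 1 (mod t^5 + t^3 + 1).
Reduced: t^4 + t^2 + t + 1.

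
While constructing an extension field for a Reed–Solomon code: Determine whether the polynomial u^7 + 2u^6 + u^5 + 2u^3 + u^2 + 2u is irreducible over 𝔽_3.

No

Write m(u) = u^7 + 2u^6 + u^5 + 2u^3 + u^2 + 2u.
Check for roots in 𝔽_3: m(0) = 0 → root; m(1) = 0 → root; m(2) = 0 → root.
m(0) = 0, so (u) divides m(u); m is reducible.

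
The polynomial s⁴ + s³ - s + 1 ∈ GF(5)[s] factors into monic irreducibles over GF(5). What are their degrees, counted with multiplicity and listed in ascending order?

Write h(s) = s⁴ + s³ - s + 1.
Roots in GF(5): h(0) = 1; h(1) = 2; h(2) = 3; h(3) = 1; h(4) = 2.
Complete factorization: h(s) = (s⁴ + s³ - s + 1).
Factor degrees with multiplicity: 4 = 4.

4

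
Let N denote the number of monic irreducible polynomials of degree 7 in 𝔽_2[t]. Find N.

18

Gauss's count: N_{2}(7) = (1/7) Σ_{d|7} μ(7/d)·2^d.
Divisors of 7: 1, 7; μ(7/d) for each: -1, 1.
Σ = − 2^1 + 2^7 = 126.
N = 126/7 = 18.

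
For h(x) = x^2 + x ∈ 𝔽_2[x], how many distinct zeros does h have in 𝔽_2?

Evaluate at each of the 2 elements of 𝔽_2:
h(0) = 0 → root; h(1) = 0 → root.
Roots: {0, 1}.

2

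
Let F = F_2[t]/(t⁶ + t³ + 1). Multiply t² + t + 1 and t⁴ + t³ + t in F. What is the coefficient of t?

1

Multiply in F_2[t]: (t² + t + 1)·(t⁴ + t³ + t) = t⁶ + t² + t.
Reduce using t⁶ ≡ t³ + 1 (mod t⁶ + t³ + 1).
Reduced: t³ + t² + t + 1.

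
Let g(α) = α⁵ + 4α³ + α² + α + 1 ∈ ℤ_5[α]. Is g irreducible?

Yes

Check for roots in ℤ_5: g(0) = 1; g(1) = 3; g(2) = 1; g(3) = 4; g(4) = 1.
No roots, so no linear factors.
Degree-2 irreducible divisors: test the 10 monic irreducibles of degree 2 over GF(5).
None of them divide g (all give nonzero remainder).
No irreducible factor of degree ≤ 2 exists, so g is irreducible over GF(5).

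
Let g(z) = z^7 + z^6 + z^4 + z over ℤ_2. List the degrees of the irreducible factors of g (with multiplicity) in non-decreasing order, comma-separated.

Roots in ℤ_2: g(0) = 0 → root; g(1) = 0 → root.
Linear factors from roots: (z), (z + 1).
Complete factorization: g(z) = (z)·(z + 1)^3·(z^3 + z + 1).
Factor degrees with multiplicity: 1 + 1 + 1 + 1 + 3 = 7.

1, 1, 1, 1, 3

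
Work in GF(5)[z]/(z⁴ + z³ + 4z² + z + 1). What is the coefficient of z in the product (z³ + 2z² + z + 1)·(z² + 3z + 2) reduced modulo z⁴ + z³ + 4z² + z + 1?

Multiply in GF(5)[z]: (z³ + 2z² + z + 1)·(z² + 3z + 2) = z⁵ + 4z³ + 3z² + 2.
Reduce using z⁴ ≡ 4z³ + z² + 4z + 4 (mod z⁴ + z³ + 4z² + z + 1).
Reduced: z³ + z² + 3.

0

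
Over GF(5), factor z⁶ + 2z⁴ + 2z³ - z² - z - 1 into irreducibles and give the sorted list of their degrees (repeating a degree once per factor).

1, 1, 1, 3

Write f(z) = z⁶ + 2z⁴ + 2z³ - z² - z - 1.
Roots in GF(5): f(0) = 4; f(1) = 2; f(2) = 0 → root; f(3) = 2; f(4) = 0 → root.
Linear factors from roots: (z - 2), (z + 1).
Complete factorization: f(z) = (z + 1)·(z - 2)^2·(z³ - 2z² + z + 1).
Factor degrees with multiplicity: 1 + 1 + 1 + 3 = 6.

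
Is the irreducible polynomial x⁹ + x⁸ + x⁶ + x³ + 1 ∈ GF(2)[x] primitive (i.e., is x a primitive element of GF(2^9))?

Write f(x) = x⁹ + x⁸ + x⁶ + x³ + 1.
|GF(2^9)^×| = 2^9 − 1 = 511. Prime factorization: 511 = 7·73.
f is primitive ⇔ x has order 511 in GF(2)[x]/(f), i.e. x^(511/q) ≠ 1 for each prime q | 511.
x^(73) mod f = 1
x^(7) mod f = x⁷.
Since x^(73) = 1, the order of x divides 73 < 511; not primitive.

No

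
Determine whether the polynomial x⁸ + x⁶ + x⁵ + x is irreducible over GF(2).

No

Write f(x) = x⁸ + x⁶ + x⁵ + x.
Check for roots in GF(2): f(0) = 0 → root; f(1) = 0 → root.
f(0) = 0, so (x) divides f(x); f is reducible.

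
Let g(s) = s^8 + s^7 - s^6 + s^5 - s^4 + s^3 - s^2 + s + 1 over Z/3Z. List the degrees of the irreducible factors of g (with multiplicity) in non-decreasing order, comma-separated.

1, 1, 2, 2, 2

Roots in Z/3Z: g(0) = 1; g(1) = 0 → root; g(2) = 1.
Linear factors from roots: (s - 1).
Complete factorization: g(s) = (s - 1)^2·(s^2 + 1)·(s^2 + s - 1)·(s^2 - s - 1).
Factor degrees with multiplicity: 1 + 1 + 2 + 2 + 2 = 8.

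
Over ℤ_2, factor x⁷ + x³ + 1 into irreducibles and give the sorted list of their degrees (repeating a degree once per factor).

7

Write h(x) = x⁷ + x³ + 1.
Roots in ℤ_2: h(0) = 1; h(1) = 1.
Complete factorization: h(x) = (x⁷ + x³ + 1).
Factor degrees with multiplicity: 7 = 7.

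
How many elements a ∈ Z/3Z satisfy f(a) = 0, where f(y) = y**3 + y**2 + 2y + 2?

Evaluate at each of the 3 elements of Z/3Z:
f(0) = 2; f(1) = 0 → root; f(2) = 0 → root.
Roots: {1, 2}.

2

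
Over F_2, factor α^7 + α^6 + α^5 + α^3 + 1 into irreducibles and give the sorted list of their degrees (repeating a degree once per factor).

2, 2, 3

Write g(α) = α^7 + α^6 + α^5 + α^3 + 1.
Roots in F_2: g(0) = 1; g(1) = 1.
Complete factorization: g(α) = (α^2 + α + 1)^2·(α^3 + α^2 + 1).
Factor degrees with multiplicity: 2 + 2 + 3 = 7.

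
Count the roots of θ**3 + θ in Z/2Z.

Write P(θ) = θ**3 + θ.
Evaluate at each of the 2 elements of Z/2Z:
P(0) = 0 → root; P(1) = 0 → root.
Roots: {0, 1}.

2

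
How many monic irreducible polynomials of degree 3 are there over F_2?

Gauss's count: N_{2}(3) = (1/3) Σ_{d|3} μ(3/d)·2^d.
Divisors of 3: 1, 3; μ(3/d) for each: -1, 1.
Σ = − 2^1 + 2^3 = 6.
N = 6/3 = 2.

2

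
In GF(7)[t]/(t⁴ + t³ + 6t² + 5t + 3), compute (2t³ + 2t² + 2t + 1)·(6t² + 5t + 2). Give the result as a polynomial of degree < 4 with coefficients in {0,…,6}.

Multiply in GF(7)[t]: (2t³ + 2t² + 2t + 1)·(6t² + 5t + 2) = 5t⁵ + t⁴ + 5t³ + 6t² + 2t + 2.
Reduce using t⁴ ≡ 6t³ + t² + 2t + 4 (mod t⁴ + t³ + 6t² + 5t + 3).
Reduced: 5t².

5t^2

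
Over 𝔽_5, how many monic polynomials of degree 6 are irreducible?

2580

By the necklace-counting formula, N_5(6) = (1/6) Σ_{d|6} μ(6/d)·5^d.
Divisors of 6: 1, 2, 3, 6; μ(6/d) for each: 1, -1, -1, 1.
Σ = 5^1 − 5^2 − 5^3 + 5^6 = 15480.
N = 15480/6 = 2580.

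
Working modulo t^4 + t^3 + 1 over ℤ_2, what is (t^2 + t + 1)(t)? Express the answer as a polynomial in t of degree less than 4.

t^3 + t^2 + t

Multiply in ℤ_2[t]: (t^2 + t + 1)·(t) = t^3 + t^2 + t.
Reduced: t^3 + t^2 + t.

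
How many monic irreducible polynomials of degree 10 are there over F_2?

By the necklace-counting formula, N_2(10) = (1/10) Σ_{d|10} μ(10/d)·2^d.
Divisors of 10: 1, 2, 5, 10; μ(10/d) for each: 1, -1, -1, 1.
Σ = 2^1 − 2^2 − 2^5 + 2^10 = 990.
N = 990/10 = 99.

99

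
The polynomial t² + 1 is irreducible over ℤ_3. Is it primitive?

No

Write f(t) = t² + 1.
|GF(3^2)^×| = 3^2 − 1 = 8. Prime factorization: 8 = 2^3.
f is primitive ⇔ t has order 8 in GF(3)[t]/(f), i.e. t^(8/q) ≠ 1 for each prime q | 8.
t^(4) mod f = 1
Since t^(4) = 1, the order of t divides 4 < 8; not primitive.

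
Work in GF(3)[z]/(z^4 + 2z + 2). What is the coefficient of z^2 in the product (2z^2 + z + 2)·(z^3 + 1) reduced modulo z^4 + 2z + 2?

1

Multiply in GF(3)[z]: (2z^2 + z + 2)·(z^3 + 1) = 2z^5 + z^4 + 2z^3 + 2z^2 + z + 2.
Reduce using z^4 ≡ z + 1 (mod z^4 + 2z + 2).
Reduced: 2z^3 + z^2 + z.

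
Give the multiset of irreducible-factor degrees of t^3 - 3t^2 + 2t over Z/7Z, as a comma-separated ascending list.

1, 1, 1

Write g(t) = t^3 - 3t^2 + 2t.
Linear factors from roots: (t), (t - 1), (t - 2).
Complete factorization: g(t) = (t)·(t - 2)·(t - 1).
Factor degrees with multiplicity: 1 + 1 + 1 = 3.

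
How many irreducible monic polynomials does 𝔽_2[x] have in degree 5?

6

The number of monic irreducibles of degree 5 over GF(2) is (1/5)·Σ_{d∣5} μ(5/d) 2^d.
Divisors of 5: 1, 5; μ(5/d) for each: -1, 1.
Σ = − 2^1 + 2^5 = 30.
N = 30/5 = 6.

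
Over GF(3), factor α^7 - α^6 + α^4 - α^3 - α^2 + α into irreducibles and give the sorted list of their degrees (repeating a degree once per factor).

Write f(α) = α^7 - α^6 + α^4 - α^3 - α^2 + α.
Roots in GF(3): f(0) = 0 → root; f(1) = 0 → root; f(2) = 1.
Linear factors from roots: (α), (α - 1).
Complete factorization: f(α) = (α)·(α - 1)·(α^2 - α - 1)·(α^3 + α^2 - α + 1).
Factor degrees with multiplicity: 1 + 1 + 2 + 3 = 7.

1, 1, 2, 3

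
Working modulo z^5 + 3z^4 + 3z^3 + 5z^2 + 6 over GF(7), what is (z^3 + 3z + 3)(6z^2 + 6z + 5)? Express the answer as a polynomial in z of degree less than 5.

Multiply in GF(7)[z]: (z^3 + 3z + 3)·(6z^2 + 6z + 5) = 6z^5 + 6z^4 + 2z^3 + z^2 + 5z + 1.
Reduce using z^5 ≡ 4z^4 + 4z^3 + 2z^2 + 1 (mod z^5 + 3z^4 + 3z^3 + 5z^2 + 6).
Reduced: 2z^4 + 5z^3 + 6z^2 + 5z.

2z^4 + 5z^3 + 6z^2 + 5z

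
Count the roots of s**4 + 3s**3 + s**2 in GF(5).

2

Write f(s) = s**4 + 3s**3 + s**2.
Evaluate at each of the 5 elements of GF(5):
f(0) = 0 → root; f(1) = 0 → root; f(2) = 4; f(3) = 1; f(4) = 4.
Roots: {0, 1}.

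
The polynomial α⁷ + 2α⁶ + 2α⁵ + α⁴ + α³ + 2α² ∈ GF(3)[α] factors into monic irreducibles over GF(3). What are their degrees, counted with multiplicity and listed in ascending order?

1, 1, 1, 2, 2

Write h(α) = α⁷ + 2α⁶ + 2α⁵ + α⁴ + α³ + 2α².
Roots in GF(3): h(0) = 0 → root; h(1) = 0 → root; h(2) = 1.
Linear factors from roots: (α), (α + 2).
Complete factorization: h(α) = (α + 2)·(α)^2·(α² + 1)^2.
Factor degrees with multiplicity: 1 + 1 + 1 + 2 + 2 = 7.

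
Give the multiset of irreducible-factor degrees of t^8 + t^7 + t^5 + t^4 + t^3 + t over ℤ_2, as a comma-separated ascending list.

Write h(t) = t^8 + t^7 + t^5 + t^4 + t^3 + t.
Roots in ℤ_2: h(0) = 0 → root; h(1) = 0 → root.
Linear factors from roots: (t), (t + 1).
Complete factorization: h(t) = (t)·(t + 1)^4·(t^3 + t^2 + 1).
Factor degrees with multiplicity: 1 + 1 + 1 + 1 + 1 + 3 = 8.

1, 1, 1, 1, 1, 3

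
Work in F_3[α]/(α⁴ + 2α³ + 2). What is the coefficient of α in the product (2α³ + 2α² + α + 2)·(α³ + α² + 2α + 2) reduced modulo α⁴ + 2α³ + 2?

Multiply in F_3[α]: (2α³ + 2α² + α + 2)·(α³ + α² + 2α + 2) = 2α⁶ + α⁵ + α⁴ + 2α³ + 2α² + 1.
Reduce using α⁴ ≡ α³ + 1 (mod α⁴ + 2α³ + 2).
Reduced: α² + 2.

0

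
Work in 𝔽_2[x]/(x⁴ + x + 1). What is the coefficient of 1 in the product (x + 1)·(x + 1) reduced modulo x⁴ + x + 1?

Multiply in 𝔽_2[x]: (x + 1)·(x + 1) = x² + 1.
Reduced: x² + 1.

1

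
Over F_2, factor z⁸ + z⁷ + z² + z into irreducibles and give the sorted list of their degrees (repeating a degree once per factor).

Write h(z) = z⁸ + z⁷ + z² + z.
Roots in F_2: h(0) = 0 → root; h(1) = 0 → root.
Linear factors from roots: (z), (z + 1).
Complete factorization: h(z) = (z)·(z + 1)^3·(z² + z + 1)^2.
Factor degrees with multiplicity: 1 + 1 + 1 + 1 + 2 + 2 = 8.

1, 1, 1, 1, 2, 2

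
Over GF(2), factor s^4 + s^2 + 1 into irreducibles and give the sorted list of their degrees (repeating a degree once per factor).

2, 2

Write g(s) = s^4 + s^2 + 1.
Roots in GF(2): g(0) = 1; g(1) = 1.
Complete factorization: g(s) = (s^2 + s + 1)^2.
Factor degrees with multiplicity: 2 + 2 = 4.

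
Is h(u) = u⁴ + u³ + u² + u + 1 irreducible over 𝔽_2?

Yes

Check for roots in 𝔽_2: h(0) = 1; h(1) = 1.
No roots, so no linear factors.
Monic irreducibles of degree 2 over GF(2): u² + u + 1.
None of them divide h (all give nonzero remainder).
No irreducible factor of degree ≤ 2 exists, so h is irreducible over GF(2).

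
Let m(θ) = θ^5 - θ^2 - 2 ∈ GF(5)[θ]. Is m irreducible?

Check for roots in GF(5): m(0) = 3; m(1) = 3; m(2) = 1; m(3) = 2; m(4) = 1.
No roots, so no linear factors.
Degree-2 irreducible divisors: test the 10 monic irreducibles of degree 2 over GF(5).
None of them divide m (all give nonzero remainder).
No irreducible factor of degree ≤ 2 exists, so m is irreducible over GF(5).

Yes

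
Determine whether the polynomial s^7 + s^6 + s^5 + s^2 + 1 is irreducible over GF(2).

Write h(s) = s^7 + s^6 + s^5 + s^2 + 1.
Check for roots in GF(2): h(0) = 1; h(1) = 1.
No roots, so no linear factors.
Monic irreducibles of degree 2 over GF(2): s^2 + s + 1.
None of them divide h (all give nonzero remainder).
Monic irreducibles of degree 3 over GF(2): s^3 + s + 1, s^3 + s^2 + 1.
None of them divide h (all give nonzero remainder).
No irreducible factor of degree ≤ 3 exists, so h is irreducible over GF(2).

Yes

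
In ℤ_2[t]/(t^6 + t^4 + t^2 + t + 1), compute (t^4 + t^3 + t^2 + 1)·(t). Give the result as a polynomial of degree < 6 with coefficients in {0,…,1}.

t^5 + t^4 + t^3 + t

Multiply in ℤ_2[t]: (t^4 + t^3 + t^2 + 1)·(t) = t^5 + t^4 + t^3 + t.
Reduced: t^5 + t^4 + t^3 + t.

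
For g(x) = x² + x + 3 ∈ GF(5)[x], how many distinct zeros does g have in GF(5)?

Evaluate at each of the 5 elements of GF(5):
g(0) = 3; g(1) = 0 → root; g(2) = 4; g(3) = 0 → root; g(4) = 3.
Roots: {1, 3}.

2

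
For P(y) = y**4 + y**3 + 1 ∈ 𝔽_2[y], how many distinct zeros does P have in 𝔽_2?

Evaluate at each of the 2 elements of 𝔽_2:
P(0) = 1; P(1) = 1.
No element is a root.

0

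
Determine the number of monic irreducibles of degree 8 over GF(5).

The number of monic irreducibles of degree 8 over GF(5) is (1/8)·Σ_{d∣8} μ(8/d) 5^d.
Divisors of 8: 1, 2, 4, 8; μ(8/d) for each: 0, 0, -1, 1.
Σ = − 5^4 + 5^8 = 390000.
N = 390000/8 = 48750.

48750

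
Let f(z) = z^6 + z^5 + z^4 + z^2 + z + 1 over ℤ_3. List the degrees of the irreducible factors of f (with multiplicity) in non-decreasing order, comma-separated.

1, 1, 2, 2

Roots in ℤ_3: f(0) = 1; f(1) = 0 → root; f(2) = 2.
Linear factors from roots: (z - 1).
Complete factorization: f(z) = (z - 1)^2·(z^2 + z - 1)·(z^2 - z - 1).
Factor degrees with multiplicity: 1 + 1 + 2 + 2 = 6.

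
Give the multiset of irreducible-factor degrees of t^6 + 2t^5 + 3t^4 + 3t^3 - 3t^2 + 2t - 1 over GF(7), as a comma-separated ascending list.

1, 1, 1, 1, 2

Write g(t) = t^6 + 2t^5 + 3t^4 + 3t^3 - 3t^2 + 2t - 1.
Linear factors from roots: (t - 1), (t + 3), (t + 2), (t + 1).
Complete factorization: g(t) = (t + 1)·(t + 2)·(t + 3)·(t - 1)·(t^2 - 3t - 1).
Factor degrees with multiplicity: 1 + 1 + 1 + 1 + 2 = 6.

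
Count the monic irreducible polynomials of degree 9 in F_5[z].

Gauss's count: N_{5}(9) = (1/9) Σ_{d|9} μ(9/d)·5^d.
Divisors of 9: 1, 3, 9; μ(9/d) for each: 0, -1, 1.
Σ = − 5^3 + 5^9 = 1953000.
N = 1953000/9 = 217000.

217000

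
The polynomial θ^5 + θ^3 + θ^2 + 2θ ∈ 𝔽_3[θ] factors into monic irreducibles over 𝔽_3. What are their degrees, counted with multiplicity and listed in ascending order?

1, 1, 3

Write g(θ) = θ^5 + θ^3 + θ^2 + 2θ.
Roots in 𝔽_3: g(0) = 0 → root; g(1) = 2; g(2) = 0 → root.
Linear factors from roots: (θ), (θ + 1).
Complete factorization: g(θ) = (θ)·(θ + 1)·(θ^3 + 2θ^2 + 2θ + 2).
Factor degrees with multiplicity: 1 + 1 + 3 = 5.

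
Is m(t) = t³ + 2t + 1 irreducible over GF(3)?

Yes

Check for roots in GF(3): m(0) = 1; m(1) = 1; m(2) = 1.
No roots. A degree-3 polynomial over a field with no linear factor is irreducible.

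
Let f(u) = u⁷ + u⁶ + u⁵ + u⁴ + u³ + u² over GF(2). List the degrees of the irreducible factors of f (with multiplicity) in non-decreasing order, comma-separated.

1, 1, 1, 2, 2

Roots in GF(2): f(0) = 0 → root; f(1) = 0 → root.
Linear factors from roots: (u), (u + 1).
Complete factorization: f(u) = (u + 1)·(u)^2·(u² + u + 1)^2.
Factor degrees with multiplicity: 1 + 1 + 1 + 2 + 2 = 7.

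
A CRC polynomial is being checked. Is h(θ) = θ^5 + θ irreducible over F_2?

Check for roots in F_2: h(0) = 0 → root; h(1) = 0 → root.
h(0) = 0, so (θ) divides h(θ); h is reducible.

No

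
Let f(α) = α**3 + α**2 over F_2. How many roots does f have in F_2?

Evaluate at each of the 2 elements of F_2:
f(0) = 0 → root; f(1) = 0 → root.
Roots: {0, 1}.

2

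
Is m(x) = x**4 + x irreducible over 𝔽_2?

Check for roots in 𝔽_2: m(0) = 0 → root; m(1) = 0 → root.
m(0) = 0, so (x) divides m(x); m is reducible.

No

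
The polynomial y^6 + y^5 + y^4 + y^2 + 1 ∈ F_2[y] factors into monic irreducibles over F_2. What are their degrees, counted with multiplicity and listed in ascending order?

Write g(y) = y^6 + y^5 + y^4 + y^2 + 1.
Roots in F_2: g(0) = 1; g(1) = 1.
Complete factorization: g(y) = (y^6 + y^5 + y^4 + y^2 + 1).
Factor degrees with multiplicity: 6 = 6.

6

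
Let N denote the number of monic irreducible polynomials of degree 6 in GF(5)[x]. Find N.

Gauss's count: N_{5}(6) = (1/6) Σ_{d|6} μ(6/d)·5^d.
Divisors of 6: 1, 2, 3, 6; μ(6/d) for each: 1, -1, -1, 1.
Σ = 5^1 − 5^2 − 5^3 + 5^6 = 15480.
N = 15480/6 = 2580.

2580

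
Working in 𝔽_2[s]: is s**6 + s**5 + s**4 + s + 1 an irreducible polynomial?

Write P(s) = s**6 + s**5 + s**4 + s + 1.
Check for roots in 𝔽_2: P(0) = 1; P(1) = 1.
No roots, so no linear factors.
Monic irreducibles of degree 2 over GF(2): s**2 + s + 1.
None of them divide P (all give nonzero remainder).
Monic irreducibles of degree 3 over GF(2): s**3 + s + 1, s**3 + s**2 + 1.
None of them divide P (all give nonzero remainder).
No irreducible factor of degree ≤ 3 exists, so P is irreducible over GF(2).

Yes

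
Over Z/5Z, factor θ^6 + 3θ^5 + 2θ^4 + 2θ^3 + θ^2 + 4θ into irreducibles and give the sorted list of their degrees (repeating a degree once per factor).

1, 1, 1, 1, 2

Write f(θ) = θ^6 + 3θ^5 + 2θ^4 + 2θ^3 + θ^2 + 4θ.
Roots in Z/5Z: f(0) = 0 → root; f(1) = 3; f(2) = 0 → root; f(3) = 0 → root; f(4) = 0 → root.
Linear factors from roots: (θ), (θ + 3), (θ + 2), (θ + 1).
Complete factorization: f(θ) = (θ)·(θ + 1)·(θ + 2)·(θ + 3)·(θ^2 + 2θ + 4).
Factor degrees with multiplicity: 1 + 1 + 1 + 1 + 2 = 6.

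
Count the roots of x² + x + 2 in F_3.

0

Write P(x) = x² + x + 2.
Evaluate at each of the 3 elements of F_3:
P(0) = 2; P(1) = 1; P(2) = 2.
No element is a root.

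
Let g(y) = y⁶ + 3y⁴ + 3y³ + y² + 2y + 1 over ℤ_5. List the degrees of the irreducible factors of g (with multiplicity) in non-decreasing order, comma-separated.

1, 1, 2, 2

Roots in ℤ_5: g(0) = 1; g(1) = 1; g(2) = 0 → root; g(3) = 4; g(4) = 1.
Linear factors from roots: (y + 3).
Complete factorization: g(y) = (y + 3)^2·(y² + 2y + 3)^2.
Factor degrees with multiplicity: 1 + 1 + 2 + 2 = 6.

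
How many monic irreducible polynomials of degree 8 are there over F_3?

By the necklace-counting formula, N_3(8) = (1/8) Σ_{d|8} μ(8/d)·3^d.
Divisors of 8: 1, 2, 4, 8; μ(8/d) for each: 0, 0, -1, 1.
Σ = − 3^4 + 3^8 = 6480.
N = 6480/8 = 810.

810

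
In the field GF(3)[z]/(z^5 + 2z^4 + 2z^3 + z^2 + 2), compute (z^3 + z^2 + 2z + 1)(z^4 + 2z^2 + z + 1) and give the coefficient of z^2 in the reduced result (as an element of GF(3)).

Multiply in GF(3)[z]: (z^3 + z^2 + 2z + 1)·(z^4 + 2z^2 + z + 1) = z^7 + z^6 + z^5 + z^4 + 2z^2 + 1.
Reduce using z^5 ≡ z^4 + z^3 + 2z^2 + 1 (mod z^5 + 2z^4 + 2z^3 + z^2 + 2).
Reduced: 2z^3 + 2z^2 + 2z + 2.

2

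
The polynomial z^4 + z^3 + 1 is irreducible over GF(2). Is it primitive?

Yes

Write f(z) = z^4 + z^3 + 1.
|GF(2^4)^×| = 2^4 − 1 = 15. Prime factorization: 15 = 3·5.
f is primitive ⇔ z has order 15 in GF(2)[z]/(f), i.e. z^(15/q) ≠ 1 for each prime q | 15.
z^(5) mod f = z^3 + z + 1.
z^(3) mod f = z^3.
None equal 1, so z has full order 15; f is primitive.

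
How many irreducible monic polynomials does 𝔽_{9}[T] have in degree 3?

x^(9^3) − x is the product of all monic irreducibles of degree dividing 3; Möbius inversion gives N = (1/3) Σ μ(3/d)·9^d.
Divisors of 3: 1, 3; μ(3/d) for each: -1, 1.
Σ = − 9^1 + 9^3 = 720.
N = 720/3 = 240.

240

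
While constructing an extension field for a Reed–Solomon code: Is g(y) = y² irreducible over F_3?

Check for roots in F_3: g(0) = 0 → root; g(1) = 1; g(2) = 1.
g(0) = 0, so (y) divides g(y); g is reducible.

No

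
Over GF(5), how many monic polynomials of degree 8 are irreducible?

The number of monic irreducibles of degree 8 over GF(5) is (1/8)·Σ_{d∣8} μ(8/d) 5^d.
Divisors of 8: 1, 2, 4, 8; μ(8/d) for each: 0, 0, -1, 1.
Σ = − 5^4 + 5^8 = 390000.
N = 390000/8 = 48750.

48750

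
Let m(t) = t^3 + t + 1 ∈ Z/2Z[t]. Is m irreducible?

Check for roots in Z/2Z: m(0) = 1; m(1) = 1.
No roots. A degree-3 polynomial over a field with no linear factor is irreducible.

Yes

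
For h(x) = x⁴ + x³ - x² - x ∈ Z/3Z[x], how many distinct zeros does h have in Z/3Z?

3

Evaluate at each of the 3 elements of Z/3Z:
h(0) = 0 → root; h(1) = 0 → root; h(2) = 0 → root.
Roots: {0, 1, 2}.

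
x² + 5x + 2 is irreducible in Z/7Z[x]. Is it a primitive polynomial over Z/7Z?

Write f(x) = x² + 5x + 2.
|GF(7^2)^×| = 7^2 − 1 = 48. Prime factorization: 48 = 2^4·3.
f is primitive ⇔ x has order 48 in GF(7)[x]/(f), i.e. x^(48/q) ≠ 1 for each prime q | 48.
x^(24) mod f = 1
x^(16) mod f = 4.
Since x^(24) = 1, the order of x divides 24 < 48; not primitive.

No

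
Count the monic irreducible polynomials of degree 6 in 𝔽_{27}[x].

64566684

Gauss's count: N_{27}(6) = (1/6) Σ_{d|6} μ(6/d)·27^d.
Divisors of 6: 1, 2, 3, 6; μ(6/d) for each: 1, -1, -1, 1.
Σ = 27^1 − 27^2 − 27^3 + 27^6 = 387400104.
N = 387400104/6 = 64566684.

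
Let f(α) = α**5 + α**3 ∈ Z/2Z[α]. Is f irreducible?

No

Check for roots in Z/2Z: f(0) = 0 → root; f(1) = 0 → root.
f(0) = 0, so (α) divides f(α); f is reducible.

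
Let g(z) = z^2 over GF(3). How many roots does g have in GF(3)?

Evaluate at each of the 3 elements of GF(3):
g(0) = 0 → root; g(1) = 1; g(2) = 1.
Roots: {0}.

1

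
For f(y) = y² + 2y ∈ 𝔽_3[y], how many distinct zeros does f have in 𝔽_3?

2

Evaluate at each of the 3 elements of 𝔽_3:
f(0) = 0 → root; f(1) = 0 → root; f(2) = 2.
Roots: {0, 1}.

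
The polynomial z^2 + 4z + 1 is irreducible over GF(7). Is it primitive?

No

Write f(z) = z^2 + 4z + 1.
|GF(7^2)^×| = 7^2 − 1 = 48. Prime factorization: 48 = 2^4·3.
f is primitive ⇔ z has order 48 in GF(7)[z]/(f), i.e. z^(48/q) ≠ 1 for each prime q | 48.
z^(24) mod f = 1
z^(16) mod f = 1
Since z^(24) = 1, the order of z divides 24 < 48; not primitive.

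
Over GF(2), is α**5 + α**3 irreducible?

No

Write P(α) = α**5 + α**3.
Check for roots in GF(2): P(0) = 0 → root; P(1) = 0 → root.
P(0) = 0, so (α) divides P(α); P is reducible.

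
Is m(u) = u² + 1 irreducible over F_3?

Yes

Check for roots in F_3: m(0) = 1; m(1) = 2; m(2) = 2.
No roots. A degree-2 polynomial over a field with no linear factor is irreducible.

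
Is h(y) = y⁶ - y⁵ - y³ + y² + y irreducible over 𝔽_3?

Check for roots in 𝔽_3: h(0) = 0 → root; h(1) = 1; h(2) = 0 → root.
h(0) = 0, so (y) divides h(y); h is reducible.

No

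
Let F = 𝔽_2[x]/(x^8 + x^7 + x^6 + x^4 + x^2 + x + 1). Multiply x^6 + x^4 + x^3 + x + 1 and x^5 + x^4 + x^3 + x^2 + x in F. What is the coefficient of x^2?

1

Multiply in 𝔽_2[x]: (x^6 + x^4 + x^3 + x + 1)·(x^5 + x^4 + x^3 + x^2 + x) = x^11 + x^10 + x^8 + x^7 + x^6 + x^4 + x.
Reduce using x^8 ≡ x^7 + x^6 + x^4 + x^2 + x + 1 (mod x^8 + x^7 + x^6 + x^4 + x^2 + x + 1).
Reduced: x^7 + x^6 + x^2.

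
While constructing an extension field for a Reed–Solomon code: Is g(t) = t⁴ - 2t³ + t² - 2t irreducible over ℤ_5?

Check for roots in ℤ_5: g(0) = 0 → root; g(1) = 3; g(2) = 0 → root; g(3) = 0 → root; g(4) = 1.
g(0) = 0, so (t) divides g(t); g is reducible.

No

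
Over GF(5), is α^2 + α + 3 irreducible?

No

Write f(α) = α^2 + α + 3.
Check for roots in GF(5): f(0) = 3; f(1) = 0 → root; f(2) = 4; f(3) = 0 → root; f(4) = 3.
f(1) = 0, so (α − 1) divides f(α); f is reducible.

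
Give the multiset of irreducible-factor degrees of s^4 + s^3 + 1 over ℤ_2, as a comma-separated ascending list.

Write h(s) = s^4 + s^3 + 1.
Roots in ℤ_2: h(0) = 1; h(1) = 1.
Complete factorization: h(s) = (s^4 + s^3 + 1).
Factor degrees with multiplicity: 4 = 4.

4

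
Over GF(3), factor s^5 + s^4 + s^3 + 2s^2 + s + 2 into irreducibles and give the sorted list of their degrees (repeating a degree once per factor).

5

Write f(s) = s^5 + s^4 + s^3 + 2s^2 + s + 2.
Roots in GF(3): f(0) = 2; f(1) = 2; f(2) = 2.
Complete factorization: f(s) = (s^5 + s^4 + s^3 + 2s^2 + s + 2).
Factor degrees with multiplicity: 5 = 5.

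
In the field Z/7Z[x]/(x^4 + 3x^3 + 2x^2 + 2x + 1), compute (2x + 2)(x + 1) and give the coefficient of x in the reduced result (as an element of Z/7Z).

4

Multiply in Z/7Z[x]: (2x + 2)·(x + 1) = 2x^2 + 4x + 2.
Reduced: 2x^2 + 4x + 2.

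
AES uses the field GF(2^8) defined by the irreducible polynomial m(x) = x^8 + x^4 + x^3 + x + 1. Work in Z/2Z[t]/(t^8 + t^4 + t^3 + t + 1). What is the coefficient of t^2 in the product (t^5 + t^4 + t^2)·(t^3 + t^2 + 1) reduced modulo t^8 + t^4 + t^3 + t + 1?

1

Multiply in Z/2Z[t]: (t^5 + t^4 + t^2)·(t^3 + t^2 + 1) = t^8 + t^6 + t^2.
Reduce using t^8 ≡ t^4 + t^3 + t + 1 (mod t^8 + t^4 + t^3 + t + 1).
Reduced: t^6 + t^4 + t^3 + t^2 + t + 1.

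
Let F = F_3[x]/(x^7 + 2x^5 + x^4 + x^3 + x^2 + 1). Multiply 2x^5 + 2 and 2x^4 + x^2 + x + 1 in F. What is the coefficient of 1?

2

Multiply in F_3[x]: (2x^5 + 2)·(2x^4 + x^2 + x + 1) = x^9 + 2x^7 + 2x^6 + 2x^5 + x^4 + 2x^2 + 2x + 2.
Reduce using x^7 ≡ x^5 + 2x^4 + 2x^3 + 2x^2 + 2 (mod x^7 + 2x^5 + x^4 + x^3 + x^2 + 1).
Reduced: x^6 + x^5 + x^2 + 2x + 2.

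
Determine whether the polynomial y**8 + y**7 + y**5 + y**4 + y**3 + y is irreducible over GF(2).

Write g(y) = y**8 + y**7 + y**5 + y**4 + y**3 + y.
Check for roots in GF(2): g(0) = 0 → root; g(1) = 0 → root.
g(0) = 0, so (y) divides g(y); g is reducible.

No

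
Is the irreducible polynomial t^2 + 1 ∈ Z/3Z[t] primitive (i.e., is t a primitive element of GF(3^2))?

Write f(t) = t^2 + 1.
|GF(3^2)^×| = 3^2 − 1 = 8. Prime factorization: 8 = 2^3.
f is primitive ⇔ t has order 8 in GF(3)[t]/(f), i.e. t^(8/q) ≠ 1 for each prime q | 8.
t^(4) mod f = 1
Since t^(4) = 1, the order of t divides 4 < 8; not primitive.

No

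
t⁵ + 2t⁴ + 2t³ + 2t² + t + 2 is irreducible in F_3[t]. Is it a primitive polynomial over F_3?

Write f(t) = t⁵ + 2t⁴ + 2t³ + 2t² + t + 2.
|GF(3^5)^×| = 3^5 − 1 = 242. Prime factorization: 242 = 2·11^2.
f is primitive ⇔ t has order 242 in GF(3)[t]/(f), i.e. t^(242/q) ≠ 1 for each prime q | 242.
t^(121) mod f = 1
t^(22) mod f = t⁴ + t² + 2t.
Since t^(121) = 1, the order of t divides 121 < 242; not primitive.

No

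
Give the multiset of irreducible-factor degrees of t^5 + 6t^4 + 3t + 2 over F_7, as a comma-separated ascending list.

2, 3

Write h(t) = t^5 + 6t^4 + 3t + 2.
Complete factorization: h(t) = (t^2 + 2t + 5)·(t^3 + 4t^2 + t + 6).
Factor degrees with multiplicity: 2 + 3 = 5.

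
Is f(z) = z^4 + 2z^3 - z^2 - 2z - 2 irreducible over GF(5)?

Check for roots in GF(5): f(0) = 3; f(1) = 3; f(2) = 2; f(3) = 3; f(4) = 3.
No roots, so no linear factors.
Degree-2 irreducible divisors: test the 10 monic irreducibles of degree 2 over GF(5).
None of them divide f (all give nonzero remainder).
No irreducible factor of degree ≤ 2 exists, so f is irreducible over GF(5).

Yes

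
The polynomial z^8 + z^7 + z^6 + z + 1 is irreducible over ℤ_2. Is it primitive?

Yes

Write f(z) = z^8 + z^7 + z^6 + z + 1.
|GF(2^8)^×| = 2^8 − 1 = 255. Prime factorization: 255 = 3·5·17.
f is primitive ⇔ z has order 255 in GF(2)[z]/(f), i.e. z^(255/q) ≠ 1 for each prime q | 255.
z^(85) mod f = z^7 + z^5 + z^3 + z^2.
z^(51) mod f = z^7 + z^4 + z + 1.
z^(15) mod f = z^7 + z^6 + z^5 + z^3 + z^2 + z.
None equal 1, so z has full order 255; f is primitive.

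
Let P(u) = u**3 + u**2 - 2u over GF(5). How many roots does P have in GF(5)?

Evaluate at each of the 5 elements of GF(5):
P(0) = 0 → root; P(1) = 0 → root; P(2) = 3; P(3) = 0 → root; P(4) = 2.
Roots: {0, 1, 3}.

3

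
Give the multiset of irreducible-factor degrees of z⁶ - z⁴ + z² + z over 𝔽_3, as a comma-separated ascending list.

Write h(z) = z⁶ - z⁴ + z² + z.
Roots in 𝔽_3: h(0) = 0 → root; h(1) = 2; h(2) = 0 → root.
Linear factors from roots: (z), (z + 1).
Complete factorization: h(z) = (z)·(z + 1)^2·(z³ + z² - z + 1).
Factor degrees with multiplicity: 1 + 1 + 1 + 3 = 6.

1, 1, 1, 3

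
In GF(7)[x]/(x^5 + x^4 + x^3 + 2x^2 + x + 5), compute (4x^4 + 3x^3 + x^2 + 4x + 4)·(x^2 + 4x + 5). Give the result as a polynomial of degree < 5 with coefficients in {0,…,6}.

Multiply in GF(7)[x]: (4x^4 + 3x^3 + x^2 + 4x + 4)·(x^2 + 4x + 5) = 4x^6 + 5x^5 + 5x^4 + 2x^3 + 4x^2 + x + 6.
Reduce using x^5 ≡ 6x^4 + 6x^3 + 5x^2 + 6x + 2 (mod x^5 + x^4 + x^3 + 2x^2 + x + 5).
Reduced: 5x^2 + x + 1.

5x^2 + x + 1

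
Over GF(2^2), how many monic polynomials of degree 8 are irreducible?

x^(4^8) − x is the product of all monic irreducibles of degree dividing 8; Möbius inversion gives N = (1/8) Σ μ(8/d)·4^d.
Divisors of 8: 1, 2, 4, 8; μ(8/d) for each: 0, 0, -1, 1.
Σ = − 4^4 + 4^8 = 65280.
N = 65280/8 = 8160.

8160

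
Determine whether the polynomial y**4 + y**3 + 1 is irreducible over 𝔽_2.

Write h(y) = y**4 + y**3 + 1.
Check for roots in 𝔽_2: h(0) = 1; h(1) = 1.
No roots, so no linear factors.
Monic irreducibles of degree 2 over GF(2): y**2 + y + 1.
None of them divide h (all give nonzero remainder).
No irreducible factor of degree ≤ 2 exists, so h is irreducible over GF(2).

Yes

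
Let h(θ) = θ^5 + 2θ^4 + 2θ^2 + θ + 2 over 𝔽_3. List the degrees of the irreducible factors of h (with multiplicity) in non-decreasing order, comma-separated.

Roots in 𝔽_3: h(0) = 2; h(1) = 2; h(2) = 1.
Complete factorization: h(θ) = (θ^5 + 2θ^4 + 2θ^2 + θ + 2).
Factor degrees with multiplicity: 5 = 5.

5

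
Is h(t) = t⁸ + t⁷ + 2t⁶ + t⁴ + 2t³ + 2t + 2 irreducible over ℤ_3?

Yes

Check for roots in ℤ_3: h(0) = 2; h(1) = 2; h(2) = 1.
No roots, so no linear factors.
Monic irreducibles of degree 2 over GF(3): t² + 1, t² + t + 2, t² + 2t + 2.
None of them divide h (all give nonzero remainder).
Degree-3 irreducible divisors: test the 8 monic irreducibles of degree 3 over GF(3).
None of them divide h (all give nonzero remainder).
Degree-4 irreducible divisors: test the 18 monic irreducibles of degree 4 over GF(3).
None of them divide h (all give nonzero remainder).
No irreducible factor of degree ≤ 4 exists, so h is irreducible over GF(3).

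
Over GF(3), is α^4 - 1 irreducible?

No

Write P(α) = α^4 - 1.
Check for roots in GF(3): P(0) = 2; P(1) = 0 → root; P(2) = 0 → root.
P(1) = 0, so (α − 1) divides P(α); P is reducible.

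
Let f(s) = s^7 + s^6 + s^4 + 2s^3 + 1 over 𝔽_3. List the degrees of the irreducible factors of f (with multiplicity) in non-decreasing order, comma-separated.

Roots in 𝔽_3: f(0) = 1; f(1) = 0 → root; f(2) = 0 → root.
Linear factors from roots: (s + 2), (s + 1).
Complete factorization: f(s) = (s + 2)·(s + 1)^3·(s^3 + 2s^2 + 2s + 2).
Factor degrees with multiplicity: 1 + 1 + 1 + 1 + 3 = 7.

1, 1, 1, 1, 3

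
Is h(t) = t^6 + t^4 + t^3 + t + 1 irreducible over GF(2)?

Yes

Check for roots in GF(2): h(0) = 1; h(1) = 1.
No roots, so no linear factors.
Monic irreducibles of degree 2 over GF(2): t^2 + t + 1.
None of them divide h (all give nonzero remainder).
Monic irreducibles of degree 3 over GF(2): t^3 + t + 1, t^3 + t^2 + 1.
None of them divide h (all give nonzero remainder).
No irreducible factor of degree ≤ 3 exists, so h is irreducible over GF(2).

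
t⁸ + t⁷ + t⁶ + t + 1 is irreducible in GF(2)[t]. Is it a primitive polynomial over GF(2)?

Yes

Write f(t) = t⁸ + t⁷ + t⁶ + t + 1.
|GF(2^8)^×| = 2^8 − 1 = 255. Prime factorization: 255 = 3·5·17.
f is primitive ⇔ t has order 255 in GF(2)[t]/(f), i.e. t^(255/q) ≠ 1 for each prime q | 255.
t^(85) mod f = t⁷ + t⁵ + t³ + t².
t^(51) mod f = t⁷ + t⁴ + t + 1.
t^(15) mod f = t⁷ + t⁶ + t⁵ + t³ + t² + t.
None equal 1, so t has full order 255; f is primitive.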